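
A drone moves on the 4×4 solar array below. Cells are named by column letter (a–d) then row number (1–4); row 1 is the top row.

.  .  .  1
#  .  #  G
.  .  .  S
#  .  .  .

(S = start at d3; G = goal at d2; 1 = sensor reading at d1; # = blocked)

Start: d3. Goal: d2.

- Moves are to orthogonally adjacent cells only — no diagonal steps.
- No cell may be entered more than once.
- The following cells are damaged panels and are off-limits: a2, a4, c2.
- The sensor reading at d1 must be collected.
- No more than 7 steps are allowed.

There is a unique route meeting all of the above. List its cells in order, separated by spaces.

The budget equals the shortest possible length, so every move has to be on a shortest route through the required cells.
Route from d3: left 2 to b3, up 2 to b1, right 2 to d1, down 1 to d2 — 7 moves in all.
Check: all required cells visited; 7 ≤ 7 moves.

d3 c3 b3 b2 b1 c1 d1 d2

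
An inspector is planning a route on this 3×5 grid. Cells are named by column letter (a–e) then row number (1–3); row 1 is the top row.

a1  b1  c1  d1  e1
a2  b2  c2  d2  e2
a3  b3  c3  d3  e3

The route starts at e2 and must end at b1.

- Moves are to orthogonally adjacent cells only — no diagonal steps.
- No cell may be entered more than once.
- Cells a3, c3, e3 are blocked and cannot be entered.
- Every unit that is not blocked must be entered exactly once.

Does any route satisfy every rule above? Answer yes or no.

Cell b3 has only one open neighbour but is neither the start nor the goal, so a Hamiltonian route would have to both enter and leave it through the same neighbour — impossible without revisiting.

no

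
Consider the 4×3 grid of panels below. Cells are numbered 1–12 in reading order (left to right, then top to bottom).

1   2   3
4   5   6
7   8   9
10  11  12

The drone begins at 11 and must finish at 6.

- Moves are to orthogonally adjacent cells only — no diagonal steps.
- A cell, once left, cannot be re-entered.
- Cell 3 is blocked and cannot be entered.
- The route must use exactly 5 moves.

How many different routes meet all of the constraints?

5

Need simple routes of exactly 5 moves from 11 to 6 (Manhattan distance 3, so 1 moves are spent on a detour and 1 undoing it).
Enumerating: 11 8 7 4 5 6 | 11 10 7 4 5 6 | 11 10 7 8 5 6 | 11 10 7 8 9 6 | 11 12 9 8 5 6.
That gives 5 routes.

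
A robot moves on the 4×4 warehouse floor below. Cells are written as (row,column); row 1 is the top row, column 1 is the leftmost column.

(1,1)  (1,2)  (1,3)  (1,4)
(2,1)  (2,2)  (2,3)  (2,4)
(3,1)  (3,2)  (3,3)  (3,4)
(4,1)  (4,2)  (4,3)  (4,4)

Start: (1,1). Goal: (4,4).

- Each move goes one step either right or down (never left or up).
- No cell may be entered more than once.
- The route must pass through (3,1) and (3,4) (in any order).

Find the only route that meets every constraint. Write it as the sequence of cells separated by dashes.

(1,1) - (2,1) - (3,1) - (3,2) - (3,3) - (3,4) - (4,4)

Moves only go right or down, so the column and row indices never decrease.
Route from (1,1): 2× down (reaching (3,1)), 3× right (reaching (3,4)), down to (4,4) — 6 moves in all.
Check: all required cells visited.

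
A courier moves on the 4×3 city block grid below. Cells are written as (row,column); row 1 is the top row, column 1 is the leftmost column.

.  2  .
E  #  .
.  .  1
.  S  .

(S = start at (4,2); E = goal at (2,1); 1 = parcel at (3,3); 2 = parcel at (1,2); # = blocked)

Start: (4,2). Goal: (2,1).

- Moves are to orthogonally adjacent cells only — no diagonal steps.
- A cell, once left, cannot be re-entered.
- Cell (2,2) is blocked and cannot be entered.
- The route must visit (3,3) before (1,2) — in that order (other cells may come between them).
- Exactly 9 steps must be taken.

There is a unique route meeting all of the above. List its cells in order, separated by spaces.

(4,2) (4,1) (3,1) (3,2) (3,3) (2,3) (1,3) (1,2) (1,1) (2,1)

The waypoints must appear in the order (3,3), (1,2), with no cell reused.
Route from (4,2): left to (4,1), up to (3,1), 2× right (reaching (3,3)), 2× up (reaching (1,3)), 2× left (reaching (1,1)), down to (2,1) — 9 moves in all.
Check: order respected (1 at step 4, 2 at step 7); 9 moves as required.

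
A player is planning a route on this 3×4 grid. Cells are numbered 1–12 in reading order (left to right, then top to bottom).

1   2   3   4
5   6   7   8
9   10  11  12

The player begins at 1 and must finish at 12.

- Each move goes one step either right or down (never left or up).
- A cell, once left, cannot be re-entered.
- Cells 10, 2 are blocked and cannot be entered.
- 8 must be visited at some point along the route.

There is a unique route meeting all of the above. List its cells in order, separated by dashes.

Moves only go right or down, so the column and row indices never decrease.
Route from 1: down 1 to 5, right 3 to 8, down 1 to 12 — 5 moves in all.
Check: all required cells visited.

1 - 5 - 6 - 7 - 8 - 12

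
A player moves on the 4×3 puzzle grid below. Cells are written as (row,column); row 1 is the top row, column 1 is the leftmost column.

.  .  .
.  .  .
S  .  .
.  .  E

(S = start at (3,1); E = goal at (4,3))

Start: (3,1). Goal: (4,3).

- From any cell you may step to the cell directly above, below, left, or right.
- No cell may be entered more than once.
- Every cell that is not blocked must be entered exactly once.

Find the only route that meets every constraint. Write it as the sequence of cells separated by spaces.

(3,1) (4,1) (4,2) (3,2) (2,2) (2,1) (1,1) (1,2) (1,3) (2,3) (3,3) (4,3)

Need to visit all 12 open cells exactly once, starting at (3,1) and ending at (4,3).
Route from (3,1): down to (4,1), right to (4,2), 2× up (reaching (2,2)), left to (2,1), up to (1,1), 2× right (reaching (1,3)), 3× down (reaching (4,3)) — 11 moves in all.
Check: all 12 open cells covered.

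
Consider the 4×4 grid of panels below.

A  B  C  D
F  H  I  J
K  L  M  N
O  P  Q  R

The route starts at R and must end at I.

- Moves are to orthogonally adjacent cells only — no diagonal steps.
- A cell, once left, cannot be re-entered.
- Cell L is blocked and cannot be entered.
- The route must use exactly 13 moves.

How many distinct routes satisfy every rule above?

6

Need simple routes of exactly 13 moves from R to I (Manhattan distance 3, so 5 moves are spent on a detour and 5 undoing it).
Enumerating: R N J D C B H F K O P Q M I | R N J D C B A F K O P Q M I | R N M Q P O K F A B C D J I | R N M Q P O K F H B C D J I | R Q P O K F A B C D J N M I | R Q P O K F H B C D J N M I.
That gives 6 routes.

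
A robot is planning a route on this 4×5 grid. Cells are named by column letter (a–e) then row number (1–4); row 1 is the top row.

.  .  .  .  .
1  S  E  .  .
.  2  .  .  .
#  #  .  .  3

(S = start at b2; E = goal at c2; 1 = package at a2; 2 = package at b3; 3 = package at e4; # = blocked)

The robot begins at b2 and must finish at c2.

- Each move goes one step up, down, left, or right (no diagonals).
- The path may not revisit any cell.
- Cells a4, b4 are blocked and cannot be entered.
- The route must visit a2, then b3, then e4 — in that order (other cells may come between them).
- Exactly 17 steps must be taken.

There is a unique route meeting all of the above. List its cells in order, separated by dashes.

The waypoints must appear in the order a2, b3, e4, with no cell reused.
Route from b2: up 1 to b1, left 1 to a1, down 2 to a3, right 2 to c3, down 1 to c4, right 2 to e4, up 1 to e3, left 1 to d3, up 1 to d2, right 1 to e2, up 1 to e1, left 2 to c1, down 1 to c2 — 17 moves in all.
Check: order respected (1 at step 3, 2 at step 5, 3 at step 9); 17 moves as required.

b2 - b1 - a1 - a2 - a3 - b3 - c3 - c4 - d4 - e4 - e3 - d3 - d2 - e2 - e1 - d1 - c1 - c2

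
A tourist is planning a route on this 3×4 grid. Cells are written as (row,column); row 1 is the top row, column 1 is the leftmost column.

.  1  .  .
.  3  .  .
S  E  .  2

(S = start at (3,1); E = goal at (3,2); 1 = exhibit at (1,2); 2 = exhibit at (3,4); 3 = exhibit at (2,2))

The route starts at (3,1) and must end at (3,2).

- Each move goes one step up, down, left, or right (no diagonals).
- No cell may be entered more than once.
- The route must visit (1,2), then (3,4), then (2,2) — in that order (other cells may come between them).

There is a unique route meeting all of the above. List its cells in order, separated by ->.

The waypoints must appear in the order (1,2), (3,4), (2,2), with no cell reused.
Route from (3,1): up 2 to (1,1), right 3 to (1,4), down 2 to (3,4), left 1 to (3,3), up 1 to (2,3), left 1 to (2,2), down 1 to (3,2) — 11 moves in all.
Check: order respected (1 at step 3, 2 at step 7, 3 at step 10).

(3,1) -> (2,1) -> (1,1) -> (1,2) -> (1,3) -> (1,4) -> (2,4) -> (3,4) -> (3,3) -> (2,3) -> (2,2) -> (3,2)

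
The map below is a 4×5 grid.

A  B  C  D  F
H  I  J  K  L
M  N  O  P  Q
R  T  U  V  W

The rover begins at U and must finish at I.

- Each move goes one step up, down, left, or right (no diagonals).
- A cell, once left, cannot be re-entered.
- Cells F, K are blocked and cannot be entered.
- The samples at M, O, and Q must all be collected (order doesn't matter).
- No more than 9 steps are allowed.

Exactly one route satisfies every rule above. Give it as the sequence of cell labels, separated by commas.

Any route must reach M, O, and Q and still end at I within 9 moves, so the order of the required stops is forced.
Route from U: 2× right (reaching W), up to Q, 4× left (reaching M), up to H, right to I — 9 moves in all.
Check: all required cells visited; 9 ≤ 9 moves.

U, V, W, Q, P, O, N, M, H, I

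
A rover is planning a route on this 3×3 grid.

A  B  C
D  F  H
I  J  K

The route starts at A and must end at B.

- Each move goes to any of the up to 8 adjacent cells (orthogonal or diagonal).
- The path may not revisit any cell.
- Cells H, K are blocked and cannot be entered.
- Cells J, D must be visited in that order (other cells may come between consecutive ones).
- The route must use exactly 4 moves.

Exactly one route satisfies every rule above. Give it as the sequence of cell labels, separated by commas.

A, F, J, D, B

The waypoints must appear in the order J, D, with no cell reused.
Route from A: down-right 1 to F, down 1 to J, up-left 1 to D, up-right 1 to B — 4 moves in all.
Check: order respected (J at step 2, D at step 3); 4 moves as required.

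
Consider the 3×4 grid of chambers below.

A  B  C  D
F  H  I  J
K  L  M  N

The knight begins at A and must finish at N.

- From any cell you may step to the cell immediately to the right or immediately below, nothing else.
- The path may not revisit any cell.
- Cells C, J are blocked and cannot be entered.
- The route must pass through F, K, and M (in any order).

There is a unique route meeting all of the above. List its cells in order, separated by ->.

Moves only go right or down, so the column and row indices never decrease.
Route from A: down 2 to K, right 3 to N — 5 moves in all.
Check: all required cells visited.

A -> F -> K -> L -> M -> N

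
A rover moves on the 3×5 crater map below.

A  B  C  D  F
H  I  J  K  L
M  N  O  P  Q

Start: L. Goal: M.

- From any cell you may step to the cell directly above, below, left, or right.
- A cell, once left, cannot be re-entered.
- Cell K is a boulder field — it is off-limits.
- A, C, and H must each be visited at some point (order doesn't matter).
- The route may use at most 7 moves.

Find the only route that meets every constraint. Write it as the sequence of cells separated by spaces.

The 7-move cap with required stops at A, C, H leaves no slack for detours.
Route from L: up 1 to F, left 4 to A, down 2 to M — 7 moves in all.
Check: all required cells visited; 7 ≤ 7 moves.

L F D C B A H M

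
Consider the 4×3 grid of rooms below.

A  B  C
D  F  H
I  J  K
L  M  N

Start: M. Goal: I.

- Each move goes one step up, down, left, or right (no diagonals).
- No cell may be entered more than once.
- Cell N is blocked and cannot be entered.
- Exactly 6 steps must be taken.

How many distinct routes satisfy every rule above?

Need simple routes of exactly 6 moves from M to I (Manhattan distance 2, so 2 moves are spent on a detour and 2 undoing it).
Enumerating: M J F B A D I | M J K H F D I.
That gives 2 routes.

2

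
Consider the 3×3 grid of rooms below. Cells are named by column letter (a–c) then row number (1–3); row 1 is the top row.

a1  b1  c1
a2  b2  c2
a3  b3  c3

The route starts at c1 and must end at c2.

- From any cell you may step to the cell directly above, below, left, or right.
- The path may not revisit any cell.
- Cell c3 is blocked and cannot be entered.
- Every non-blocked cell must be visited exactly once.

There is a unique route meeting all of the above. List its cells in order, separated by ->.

c1 -> b1 -> a1 -> a2 -> a3 -> b3 -> b2 -> c2

Need to visit all 8 open cells exactly once, starting at c1 and ending at c2.
Route from c1: left 2 to a1, down 2 to a3, right 1 to b3, up 1 to b2, right 1 to c2 — 7 moves in all.
Check: all 8 open cells covered.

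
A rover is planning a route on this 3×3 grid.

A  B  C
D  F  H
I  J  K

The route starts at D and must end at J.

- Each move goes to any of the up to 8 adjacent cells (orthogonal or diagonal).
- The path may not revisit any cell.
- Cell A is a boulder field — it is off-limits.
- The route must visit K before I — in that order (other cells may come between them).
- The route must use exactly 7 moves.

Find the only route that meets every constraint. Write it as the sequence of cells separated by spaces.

The waypoints must appear in the order K, I, with no cell reused.
Route from D: up-right 1 to B, right 1 to C, down 2 to K, up-left 1 to F, down-left 1 to I, right 1 to J — 7 moves in all.
Check: order respected (K at step 4, I at step 6); 7 moves as required.

D B C H K F I J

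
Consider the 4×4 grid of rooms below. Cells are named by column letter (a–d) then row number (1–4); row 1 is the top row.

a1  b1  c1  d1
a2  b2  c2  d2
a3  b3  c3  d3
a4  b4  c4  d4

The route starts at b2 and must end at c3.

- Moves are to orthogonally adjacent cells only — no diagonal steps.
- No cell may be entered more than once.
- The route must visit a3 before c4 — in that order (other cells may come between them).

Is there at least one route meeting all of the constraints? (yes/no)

yes

One route that works: b2 → b3 → a3 → a4 → b4 → c4 → c3.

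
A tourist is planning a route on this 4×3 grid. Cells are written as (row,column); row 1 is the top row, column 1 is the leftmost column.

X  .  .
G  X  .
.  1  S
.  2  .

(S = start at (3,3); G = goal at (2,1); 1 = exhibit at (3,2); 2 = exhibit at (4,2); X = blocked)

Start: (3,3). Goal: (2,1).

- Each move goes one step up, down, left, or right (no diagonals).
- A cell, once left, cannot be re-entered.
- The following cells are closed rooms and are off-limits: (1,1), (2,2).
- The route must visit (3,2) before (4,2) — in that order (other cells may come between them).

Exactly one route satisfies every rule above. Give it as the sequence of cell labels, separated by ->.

(3,3) -> (3,2) -> (4,2) -> (4,1) -> (3,1) -> (2,1)

The waypoints must appear in the order (3,2), (4,2), with no cell reused.
Route from (3,3): left to (3,2), down to (4,2), left to (4,1), 2× up (reaching (2,1)) — 5 moves in all.
Check: order respected (1 at step 1, 2 at step 2).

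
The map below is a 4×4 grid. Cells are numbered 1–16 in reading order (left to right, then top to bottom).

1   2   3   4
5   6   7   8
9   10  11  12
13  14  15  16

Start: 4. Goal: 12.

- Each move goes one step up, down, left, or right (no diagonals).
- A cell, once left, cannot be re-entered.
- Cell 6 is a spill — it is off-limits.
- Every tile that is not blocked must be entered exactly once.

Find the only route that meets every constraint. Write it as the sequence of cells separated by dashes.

4 - 8 - 7 - 3 - 2 - 1 - 5 - 9 - 13 - 14 - 10 - 11 - 15 - 16 - 12

Need to visit all 15 open cells exactly once, starting at 4 and ending at 12.
Cell 13 has only two open neighbours (9 and 14), so the path must pass straight through it: one of those is the cell it's entered from and the other is where it exits.
Route from 4: down to 8, left to 7, up to 3, 2× left (reaching 1), 3× down (reaching 13), right to 14, up to 10, right to 11, down to 15, right to 16, up to 12 — 14 moves in all.
Check: all 15 open cells covered.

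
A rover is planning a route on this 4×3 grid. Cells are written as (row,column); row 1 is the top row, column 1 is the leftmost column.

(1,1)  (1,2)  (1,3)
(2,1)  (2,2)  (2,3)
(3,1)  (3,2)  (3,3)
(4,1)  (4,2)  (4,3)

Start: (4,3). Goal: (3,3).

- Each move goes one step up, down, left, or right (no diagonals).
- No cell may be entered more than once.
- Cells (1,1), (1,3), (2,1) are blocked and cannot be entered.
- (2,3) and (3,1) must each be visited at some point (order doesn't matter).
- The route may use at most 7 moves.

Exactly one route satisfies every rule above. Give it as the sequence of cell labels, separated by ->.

(4,3) -> (4,2) -> (4,1) -> (3,1) -> (3,2) -> (2,2) -> (2,3) -> (3,3)

Any route must reach (2,3) and (3,1) and still end at (3,3) within 7 moves, so the order of the required stops is forced.
Route from (4,3): left 2 to (4,1), up 1 to (3,1), right 1 to (3,2), up 1 to (2,2), right 1 to (2,3), down 1 to (3,3) — 7 moves in all.
Check: all required cells visited; 7 ≤ 7 moves.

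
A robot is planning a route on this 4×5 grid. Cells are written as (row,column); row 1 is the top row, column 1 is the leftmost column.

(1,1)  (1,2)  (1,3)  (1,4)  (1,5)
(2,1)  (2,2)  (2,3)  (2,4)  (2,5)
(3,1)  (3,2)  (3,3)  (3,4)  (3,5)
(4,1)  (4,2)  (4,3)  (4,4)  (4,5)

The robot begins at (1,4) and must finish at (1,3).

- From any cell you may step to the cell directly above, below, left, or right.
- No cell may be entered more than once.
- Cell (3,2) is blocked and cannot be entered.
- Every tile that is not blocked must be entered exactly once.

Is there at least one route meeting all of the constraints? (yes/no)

no

Colour the cells like a checkerboard: each orthogonal step flips colour, so a Hamiltonian route alternates colours. Here there are 10 cells of one colour and 9 of the other, with start on the opposite colour to the goal — the counts and endpoints can't be arranged into an alternating sequence of length 19, so no Hamiltonian route exists.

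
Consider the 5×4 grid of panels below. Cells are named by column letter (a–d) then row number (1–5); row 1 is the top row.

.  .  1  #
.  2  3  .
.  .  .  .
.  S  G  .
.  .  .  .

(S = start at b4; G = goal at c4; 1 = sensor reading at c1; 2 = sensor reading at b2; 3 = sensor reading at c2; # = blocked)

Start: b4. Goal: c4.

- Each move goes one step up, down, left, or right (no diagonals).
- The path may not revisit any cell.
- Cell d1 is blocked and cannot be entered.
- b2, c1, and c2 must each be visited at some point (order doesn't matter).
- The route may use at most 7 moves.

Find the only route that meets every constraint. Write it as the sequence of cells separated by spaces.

b4 b3 b2 b1 c1 c2 c3 c4

The budget equals the shortest possible length, so every move has to be on a shortest route through the required cells.
Route from b4: 3× up (reaching b1), right to c1, 3× down (reaching c4) — 7 moves in all.
Check: all required cells visited; 7 ≤ 7 moves.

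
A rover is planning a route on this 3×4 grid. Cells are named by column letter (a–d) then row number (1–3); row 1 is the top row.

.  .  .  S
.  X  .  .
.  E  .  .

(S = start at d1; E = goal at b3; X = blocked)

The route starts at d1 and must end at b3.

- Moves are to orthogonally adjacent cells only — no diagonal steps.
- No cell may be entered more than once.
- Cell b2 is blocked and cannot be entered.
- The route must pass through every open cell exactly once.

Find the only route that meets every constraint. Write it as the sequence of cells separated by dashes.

d1 - d2 - d3 - c3 - c2 - c1 - b1 - a1 - a2 - a3 - b3

Need to visit all 11 open cells exactly once, starting at d1 and ending at b3.
Route from d1: 2× down (reaching d3), left to c3, 2× up (reaching c1), 2× left (reaching a1), 2× down (reaching a3), right to b3 — 10 moves in all.
Check: all 11 open cells covered.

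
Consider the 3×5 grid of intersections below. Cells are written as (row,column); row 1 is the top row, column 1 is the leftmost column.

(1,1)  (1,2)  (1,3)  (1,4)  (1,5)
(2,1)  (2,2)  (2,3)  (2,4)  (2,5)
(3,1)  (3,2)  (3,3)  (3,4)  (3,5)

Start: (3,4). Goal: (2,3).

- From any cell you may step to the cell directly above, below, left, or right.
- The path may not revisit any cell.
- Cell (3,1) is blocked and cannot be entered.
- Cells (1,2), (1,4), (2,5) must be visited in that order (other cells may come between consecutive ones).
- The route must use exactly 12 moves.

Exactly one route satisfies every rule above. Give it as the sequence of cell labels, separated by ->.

The waypoints must appear in the order (1,2), (1,4), (2,5), with no cell reused.
Route from (3,4): 2× left (reaching (3,2)), up to (2,2), left to (2,1), up to (1,1), 4× right (reaching (1,5)), down to (2,5), 2× left (reaching (2,3)) — 12 moves in all.
Check: order respected ((1,2) at step 6, (1,4) at step 8, (2,5) at step 10); 12 moves as required.

(3,4) -> (3,3) -> (3,2) -> (2,2) -> (2,1) -> (1,1) -> (1,2) -> (1,3) -> (1,4) -> (1,5) -> (2,5) -> (2,4) -> (2,3)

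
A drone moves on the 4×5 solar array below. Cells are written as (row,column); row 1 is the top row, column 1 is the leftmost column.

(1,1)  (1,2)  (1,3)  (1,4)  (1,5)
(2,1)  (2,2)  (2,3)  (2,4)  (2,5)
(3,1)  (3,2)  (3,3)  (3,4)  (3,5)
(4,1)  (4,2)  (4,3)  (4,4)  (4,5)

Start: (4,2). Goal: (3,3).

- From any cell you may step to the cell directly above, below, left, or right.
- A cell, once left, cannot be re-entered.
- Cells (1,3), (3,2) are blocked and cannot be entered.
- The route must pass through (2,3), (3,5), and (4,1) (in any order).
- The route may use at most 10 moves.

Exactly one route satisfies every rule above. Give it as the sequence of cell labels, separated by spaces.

The 10-move cap with required stops at (2,3), (3,5), (4,1) leaves no slack for detours.
Route from (4,2): left to (4,1), 2× up (reaching (2,1)), 4× right (reaching (2,5)), down to (3,5), 2× left (reaching (3,3)) — 10 moves in all.
Check: all required cells visited; 10 ≤ 10 moves.

(4,2) (4,1) (3,1) (2,1) (2,2) (2,3) (2,4) (2,5) (3,5) (3,4) (3,3)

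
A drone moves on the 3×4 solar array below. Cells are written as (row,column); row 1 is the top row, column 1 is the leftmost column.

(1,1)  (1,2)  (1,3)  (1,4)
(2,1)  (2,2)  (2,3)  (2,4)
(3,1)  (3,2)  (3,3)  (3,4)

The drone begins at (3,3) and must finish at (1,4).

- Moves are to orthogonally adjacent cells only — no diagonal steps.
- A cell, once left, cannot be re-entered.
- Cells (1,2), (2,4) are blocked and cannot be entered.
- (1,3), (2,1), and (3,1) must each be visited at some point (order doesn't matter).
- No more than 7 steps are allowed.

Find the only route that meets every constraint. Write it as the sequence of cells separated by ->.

The budget equals the shortest possible length, so every move has to be on a shortest route through the required cells.
Route from (3,3): left 2 to (3,1), up 1 to (2,1), right 2 to (2,3), up 1 to (1,3), right 1 to (1,4) — 7 moves in all.
Check: all required cells visited; 7 ≤ 7 moves.

(3,3) -> (3,2) -> (3,1) -> (2,1) -> (2,2) -> (2,3) -> (1,3) -> (1,4)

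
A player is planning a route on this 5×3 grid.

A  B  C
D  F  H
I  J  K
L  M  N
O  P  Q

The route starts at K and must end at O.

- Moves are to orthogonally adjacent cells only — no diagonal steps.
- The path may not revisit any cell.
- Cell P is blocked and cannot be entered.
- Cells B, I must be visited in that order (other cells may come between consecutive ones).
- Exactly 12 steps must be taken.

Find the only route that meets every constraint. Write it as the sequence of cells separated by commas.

K, N, M, J, F, H, C, B, A, D, I, L, O

The waypoints must appear in the order B, I, with no cell reused.
Route from K: down to N, left to M, 2× up (reaching F), right to H, up to C, 2× left (reaching A), 4× down (reaching O) — 12 moves in all.
Check: order respected (B at step 7, I at step 10); 12 moves as required.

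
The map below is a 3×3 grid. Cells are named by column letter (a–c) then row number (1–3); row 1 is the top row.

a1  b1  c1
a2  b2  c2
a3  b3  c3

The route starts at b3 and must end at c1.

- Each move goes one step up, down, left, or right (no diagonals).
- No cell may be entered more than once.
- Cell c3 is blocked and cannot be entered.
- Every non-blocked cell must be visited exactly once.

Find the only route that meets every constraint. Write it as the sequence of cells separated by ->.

b3 -> a3 -> a2 -> a1 -> b1 -> b2 -> c2 -> c1

Need to visit all 8 open cells exactly once, starting at b3 and ending at c1.
Route from b3: left 1 to a3, up 2 to a1, right 1 to b1, down 1 to b2, right 1 to c2, up 1 to c1 — 7 moves in all.
Check: all 8 open cells covered.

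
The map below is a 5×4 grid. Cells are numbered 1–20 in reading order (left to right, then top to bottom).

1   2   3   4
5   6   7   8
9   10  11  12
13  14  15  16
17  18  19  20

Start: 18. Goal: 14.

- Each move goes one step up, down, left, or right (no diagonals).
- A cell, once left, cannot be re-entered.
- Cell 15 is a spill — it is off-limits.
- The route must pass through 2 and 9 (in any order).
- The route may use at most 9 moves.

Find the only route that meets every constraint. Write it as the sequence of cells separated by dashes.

Any route must reach 2 and 9 and still end at 14 within 9 moves, so the order of the required stops is forced.
Route from 18: left 1 to 17, up 4 to 1, right 1 to 2, down 3 to 14 — 9 moves in all.
Check: all required cells visited; 9 ≤ 9 moves.

18 - 17 - 13 - 9 - 5 - 1 - 2 - 6 - 10 - 14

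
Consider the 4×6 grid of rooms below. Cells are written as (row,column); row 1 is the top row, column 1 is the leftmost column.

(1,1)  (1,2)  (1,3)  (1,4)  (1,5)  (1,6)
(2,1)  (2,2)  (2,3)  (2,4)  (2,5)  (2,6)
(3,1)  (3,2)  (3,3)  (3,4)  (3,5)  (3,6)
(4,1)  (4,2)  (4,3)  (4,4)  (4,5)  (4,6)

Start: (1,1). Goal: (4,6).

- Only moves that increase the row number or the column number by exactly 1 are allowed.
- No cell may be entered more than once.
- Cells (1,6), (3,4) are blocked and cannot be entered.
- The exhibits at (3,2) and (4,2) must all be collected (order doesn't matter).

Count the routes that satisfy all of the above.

A right/down-only route from (1,1) to (4,6) makes exactly 3 down-moves and 5 right-moves in some order.
With no other constraints that would be C(8,3) = 56 routes.
A monotone route can only reach the required cells in the order (3,2), (4,2), so split there and multiply the segment counts (each segment already excludes blocked cells): (1,1)→(3,2): 3; (3,2)→(4,2): 1; (4,2)→(4,6): 1; product = 3.
That gives 3 routes.

3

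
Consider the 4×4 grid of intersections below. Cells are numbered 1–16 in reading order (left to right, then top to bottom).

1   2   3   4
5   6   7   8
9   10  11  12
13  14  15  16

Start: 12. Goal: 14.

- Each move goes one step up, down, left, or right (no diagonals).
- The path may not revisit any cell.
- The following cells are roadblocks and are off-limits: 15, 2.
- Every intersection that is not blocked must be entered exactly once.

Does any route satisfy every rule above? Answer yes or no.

no

Cell 1 has only one open neighbour but is neither the start nor the goal, so a Hamiltonian route would have to both enter and leave it through the same neighbour — impossible without revisiting.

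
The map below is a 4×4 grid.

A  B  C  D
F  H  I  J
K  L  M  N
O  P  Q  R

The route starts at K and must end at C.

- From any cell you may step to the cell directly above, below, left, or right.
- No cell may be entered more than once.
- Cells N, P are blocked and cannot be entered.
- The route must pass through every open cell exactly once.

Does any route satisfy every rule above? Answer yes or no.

no

Cell O has only one open neighbour but is neither the start nor the goal, so a Hamiltonian route would have to both enter and leave it through the same neighbour — impossible without revisiting.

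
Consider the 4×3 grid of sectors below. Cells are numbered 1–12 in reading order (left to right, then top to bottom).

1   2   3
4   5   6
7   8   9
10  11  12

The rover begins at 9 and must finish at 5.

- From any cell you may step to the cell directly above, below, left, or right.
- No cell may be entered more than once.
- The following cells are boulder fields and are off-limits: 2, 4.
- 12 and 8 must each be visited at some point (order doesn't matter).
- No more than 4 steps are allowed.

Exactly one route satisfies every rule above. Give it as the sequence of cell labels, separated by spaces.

The budget equals the shortest possible length, so every move has to be on a shortest route through the required cells.
Route from 9: down 1 to 12, left 1 to 11, up 2 to 5 — 4 moves in all.
Check: all required cells visited; 4 ≤ 4 moves.

9 12 11 8 5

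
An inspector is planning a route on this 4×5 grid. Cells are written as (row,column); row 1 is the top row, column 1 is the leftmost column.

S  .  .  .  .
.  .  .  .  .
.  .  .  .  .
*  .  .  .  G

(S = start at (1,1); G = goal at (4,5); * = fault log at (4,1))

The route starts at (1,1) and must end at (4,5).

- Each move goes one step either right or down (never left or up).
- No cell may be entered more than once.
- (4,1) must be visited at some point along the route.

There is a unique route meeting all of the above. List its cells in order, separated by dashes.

Moves only go right or down, so the column and row indices never decrease.
Route from (1,1): down 3 to (4,1), right 4 to (4,5) — 7 moves in all.
Check: all required cells visited.

(1,1) - (2,1) - (3,1) - (4,1) - (4,2) - (4,3) - (4,4) - (4,5)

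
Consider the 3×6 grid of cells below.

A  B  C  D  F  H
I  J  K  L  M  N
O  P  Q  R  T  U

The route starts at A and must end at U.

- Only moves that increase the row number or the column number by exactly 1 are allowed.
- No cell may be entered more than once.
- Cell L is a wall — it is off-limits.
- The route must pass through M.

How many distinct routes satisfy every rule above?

2

A right/down-only route from A to U makes exactly 2 down-moves and 5 right-moves in some order.
With no other constraints that would be C(7,2) = 21 routes.
Split at M and multiply the segment counts (each segment already excludes blocked cells): A→M: 1; M→U: 2; product = 2.
That gives 2 routes.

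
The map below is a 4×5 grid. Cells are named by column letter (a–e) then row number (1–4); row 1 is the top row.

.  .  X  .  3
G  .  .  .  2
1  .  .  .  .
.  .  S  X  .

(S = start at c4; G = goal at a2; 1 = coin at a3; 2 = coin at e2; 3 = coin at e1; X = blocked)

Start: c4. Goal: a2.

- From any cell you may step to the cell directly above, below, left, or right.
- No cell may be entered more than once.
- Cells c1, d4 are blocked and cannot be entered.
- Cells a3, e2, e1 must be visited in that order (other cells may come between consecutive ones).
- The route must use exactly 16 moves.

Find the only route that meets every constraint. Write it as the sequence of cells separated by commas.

c4, b4, a4, a3, b3, c3, d3, e3, e2, e1, d1, d2, c2, b2, b1, a1, a2

The waypoints must appear in the order a3, e2, e1, with no cell reused.
Route from c4: left 2 to a4, up 1 to a3, right 4 to e3, up 2 to e1, left 1 to d1, down 1 to d2, left 2 to b2, up 1 to b1, left 1 to a1, down 1 to a2 — 16 moves in all.
Check: order respected (1 at step 3, 2 at step 8, 3 at step 9); 16 moves as required.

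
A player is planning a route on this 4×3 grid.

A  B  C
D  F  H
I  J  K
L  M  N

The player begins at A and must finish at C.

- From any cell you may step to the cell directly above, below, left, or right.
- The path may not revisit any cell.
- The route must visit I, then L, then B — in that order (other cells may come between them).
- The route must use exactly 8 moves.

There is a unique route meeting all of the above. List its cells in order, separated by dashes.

The waypoints must appear in the order I, L, B, with no cell reused.
Route from A: down 3 to L, right 1 to M, up 3 to B, right 1 to C — 8 moves in all.
Check: order respected (I at step 2, L at step 3, B at step 7); 8 moves as required.

A - D - I - L - M - J - F - B - C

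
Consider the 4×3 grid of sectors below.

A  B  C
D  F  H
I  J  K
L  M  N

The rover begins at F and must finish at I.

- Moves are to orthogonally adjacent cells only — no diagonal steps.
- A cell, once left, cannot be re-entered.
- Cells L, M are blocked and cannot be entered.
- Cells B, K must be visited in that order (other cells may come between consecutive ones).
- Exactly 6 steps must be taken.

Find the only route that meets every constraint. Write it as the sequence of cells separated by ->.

The waypoints must appear in the order B, K, with no cell reused.
Route from F: up 1 to B, right 1 to C, down 2 to K, left 2 to I — 6 moves in all.
Check: order respected (B at step 1, K at step 4); 6 moves as required.

F -> B -> C -> H -> K -> J -> I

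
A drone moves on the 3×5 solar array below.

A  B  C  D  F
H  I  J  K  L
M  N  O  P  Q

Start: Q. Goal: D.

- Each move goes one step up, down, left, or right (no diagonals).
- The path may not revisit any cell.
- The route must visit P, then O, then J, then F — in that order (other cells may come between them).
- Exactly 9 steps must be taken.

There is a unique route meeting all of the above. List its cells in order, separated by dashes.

The waypoints must appear in the order P, O, J, F, with no cell reused.
Route from Q: left 3 to N, up 1 to I, right 3 to L, up 1 to F, left 1 to D — 9 moves in all.
Check: order respected (P at step 1, O at step 2, J at step 5, F at step 8); 9 moves as required.

Q - P - O - N - I - J - K - L - F - D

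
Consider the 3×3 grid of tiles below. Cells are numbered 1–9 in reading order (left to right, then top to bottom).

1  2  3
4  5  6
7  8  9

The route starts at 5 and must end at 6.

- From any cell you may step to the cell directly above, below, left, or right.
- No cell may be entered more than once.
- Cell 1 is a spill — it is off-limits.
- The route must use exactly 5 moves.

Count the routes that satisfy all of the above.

Need simple routes of exactly 5 moves from 5 to 6 (Manhattan distance 1, so 2 moves are spent on a detour and 2 undoing it).
Enumerating: 5 4 7 8 9 6.
That gives 1 route.

1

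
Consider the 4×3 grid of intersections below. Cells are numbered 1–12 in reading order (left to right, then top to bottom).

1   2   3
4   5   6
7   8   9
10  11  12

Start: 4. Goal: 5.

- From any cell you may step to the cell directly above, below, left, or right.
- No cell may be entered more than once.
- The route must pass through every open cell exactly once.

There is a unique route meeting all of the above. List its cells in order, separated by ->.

Need to visit all 12 open cells exactly once, starting at 4 and ending at 5.
Cell 1 has only two open neighbours (4 and 2), so the path must pass straight through it: one of those is the cell it's entered from and the other is where it exits.
Route from 4: up to 1, 2× right (reaching 3), 3× down (reaching 12), 2× left (reaching 10), up to 7, right to 8, up to 5 — 11 moves in all.
Check: all 12 open cells covered.

4 -> 1 -> 2 -> 3 -> 6 -> 9 -> 12 -> 11 -> 10 -> 7 -> 8 -> 5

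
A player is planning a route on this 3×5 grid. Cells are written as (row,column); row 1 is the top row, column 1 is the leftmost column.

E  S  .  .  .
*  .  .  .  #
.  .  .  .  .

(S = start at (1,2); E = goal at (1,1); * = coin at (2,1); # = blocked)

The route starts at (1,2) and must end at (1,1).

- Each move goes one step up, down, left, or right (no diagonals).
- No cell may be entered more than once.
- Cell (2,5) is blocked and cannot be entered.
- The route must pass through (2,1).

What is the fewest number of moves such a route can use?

3

Any route passes through (2,1) somewhere between (1,2) and (1,1). Summing Manhattan distances along the two legs ((1,2) → (2,1) → (1,1)) gives a lower bound of 2 + 1 = 3 moves.
A route of 3 moves achieves this: (1,2) → (2,2) → (2,1) → (1,1).
Since 3 matches the lower bound, it is optimal.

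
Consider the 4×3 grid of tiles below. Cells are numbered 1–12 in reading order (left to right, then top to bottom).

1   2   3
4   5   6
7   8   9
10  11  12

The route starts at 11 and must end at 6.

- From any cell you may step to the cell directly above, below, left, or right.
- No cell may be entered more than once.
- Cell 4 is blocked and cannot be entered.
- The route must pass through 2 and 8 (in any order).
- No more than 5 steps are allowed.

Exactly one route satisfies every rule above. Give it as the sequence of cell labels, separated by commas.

11, 8, 5, 2, 3, 6

The 5-move cap with required stops at 2, 8 leaves no slack for detours.
Route from 11: up 3 to 2, right 1 to 3, down 1 to 6 — 5 moves in all.
Check: all required cells visited; 5 ≤ 5 moves.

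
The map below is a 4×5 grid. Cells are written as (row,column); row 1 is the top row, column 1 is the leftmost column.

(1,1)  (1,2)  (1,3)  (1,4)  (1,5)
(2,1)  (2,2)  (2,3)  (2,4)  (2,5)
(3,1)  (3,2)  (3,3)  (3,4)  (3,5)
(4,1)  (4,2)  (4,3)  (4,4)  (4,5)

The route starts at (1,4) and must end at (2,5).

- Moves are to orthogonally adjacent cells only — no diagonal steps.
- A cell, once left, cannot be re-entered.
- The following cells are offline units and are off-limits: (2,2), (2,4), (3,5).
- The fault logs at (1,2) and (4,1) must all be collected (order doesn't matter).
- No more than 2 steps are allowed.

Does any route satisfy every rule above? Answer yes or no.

Every way from (4,1) onward to (2,5) runs back through (1,4), which the route has already used — so it cannot be completed without a revisit.

no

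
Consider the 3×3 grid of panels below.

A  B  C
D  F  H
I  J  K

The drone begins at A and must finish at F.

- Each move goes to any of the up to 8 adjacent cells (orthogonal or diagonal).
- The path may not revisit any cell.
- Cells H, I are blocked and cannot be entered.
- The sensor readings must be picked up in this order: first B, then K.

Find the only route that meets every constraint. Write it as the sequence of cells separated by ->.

The waypoints must appear in the order B, K, with no cell reused.
Route from A: right 1 to B, down-left 1 to D, down-right 1 to J, right 1 to K, up-left 1 to F — 5 moves in all.
Check: order respected (B at step 1, K at step 4).

A -> B -> D -> J -> K -> F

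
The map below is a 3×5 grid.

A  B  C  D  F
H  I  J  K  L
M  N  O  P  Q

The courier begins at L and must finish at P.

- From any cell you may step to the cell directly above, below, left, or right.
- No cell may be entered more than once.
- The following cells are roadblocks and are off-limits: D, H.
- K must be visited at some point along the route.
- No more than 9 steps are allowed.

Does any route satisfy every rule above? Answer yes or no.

yes

One route that works: L → K → P.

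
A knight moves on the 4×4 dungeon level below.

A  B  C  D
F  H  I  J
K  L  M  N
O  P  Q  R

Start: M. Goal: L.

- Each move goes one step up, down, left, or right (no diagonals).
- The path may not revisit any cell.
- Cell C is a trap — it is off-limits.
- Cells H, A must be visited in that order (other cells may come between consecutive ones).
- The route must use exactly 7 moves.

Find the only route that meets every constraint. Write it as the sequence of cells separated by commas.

M, I, H, B, A, F, K, L

The waypoints must appear in the order H, A, with no cell reused.
Route from M: up to I, left to H, up to B, left to A, 2× down (reaching K), right to L — 7 moves in all.
Check: order respected (H at step 2, A at step 4); 7 moves as required.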